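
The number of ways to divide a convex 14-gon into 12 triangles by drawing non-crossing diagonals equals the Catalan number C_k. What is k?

12

The number of triangulations of a 14-gon is the Catalan number C_12 (index = sides − 2).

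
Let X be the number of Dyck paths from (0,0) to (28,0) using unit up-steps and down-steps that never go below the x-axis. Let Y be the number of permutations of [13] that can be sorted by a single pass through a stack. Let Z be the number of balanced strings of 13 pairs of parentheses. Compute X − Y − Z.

1188640

A Dyck path with 14 up-steps and 14 down-steps has semilength 14, so there are C_14 of them. So X = C_14 = 2674440.
By Knuth's characterisation, the stack-sortable permutations of length 13 are the 231-avoiders, numbering C_13. So Y = C_13 = 742900.
Balanced strings of n pairs of brackets are counted by C_n; here n = 13. So Z = C_13 = 742900.
X − Y − Z = 2674440 − 742900 − 742900 = 1188640.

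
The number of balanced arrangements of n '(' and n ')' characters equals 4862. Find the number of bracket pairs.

Balanced strings of n bracket-pairs are counted by C_n, and C_9 = 4862.

9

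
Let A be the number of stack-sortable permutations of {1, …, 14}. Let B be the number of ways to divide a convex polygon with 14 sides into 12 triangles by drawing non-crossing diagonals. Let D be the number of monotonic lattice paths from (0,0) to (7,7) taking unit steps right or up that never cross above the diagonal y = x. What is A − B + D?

Stack-sortable permutations are exactly the 231-avoiding ones, counted by C_n; here n = 14. So A = C_14 = 2674440.
Triangulations of a convex m-gon are counted by C_{m−2}; with m = 14 this is C_12. So B = C_12 = 208012.
Sub-diagonal monotone paths from (0,0) to (7,7) biject with Dyck paths of semilength 7, giving C_7. So D = C_7 = 429.
A − B + D = 2674440 − 208012 + 429 = 2466857.

2466857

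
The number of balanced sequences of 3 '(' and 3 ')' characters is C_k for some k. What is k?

3

Balanced strings of n pairs of brackets are counted by C_n; here n = 3.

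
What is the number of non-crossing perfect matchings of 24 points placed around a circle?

208012

Non-crossing perfect matchings of 2n points on a circle are counted by C_n; with 24 points, n = 12.
C_12 = C(24,12)/13 = 2704156/13 = 208012.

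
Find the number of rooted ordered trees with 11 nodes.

16796

Rooted ordered (plane) trees on m nodes have m−1 edges and are counted by C_{m−1}; m = 11 gives C_10.
C_10 = C_9 · 2(2·9+1)/(9+2) = 4862 · 38/11 = 16796.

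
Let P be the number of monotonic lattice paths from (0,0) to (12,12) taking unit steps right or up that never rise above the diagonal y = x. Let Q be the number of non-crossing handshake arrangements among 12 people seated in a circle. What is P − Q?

207880

Monotone paths in an n×n grid that stay weakly below the diagonal are counted by C_n; here n = 12. So P = C_12 = 208012.
With 12 = 2·6 people, non-crossing handshake pairings are non-crossing perfect matchings on a circle, counted by C_6. So Q = C_6 = 132.
P − Q = 208012 − 132 = 207880.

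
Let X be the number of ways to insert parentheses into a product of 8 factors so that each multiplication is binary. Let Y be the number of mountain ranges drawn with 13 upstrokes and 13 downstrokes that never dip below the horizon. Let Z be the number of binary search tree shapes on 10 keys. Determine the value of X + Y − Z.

Parenthesizations of m factors correspond to full binary trees with m leaves, counted by C_{m−1}; m = 8 gives C_7. So X = C_7 = 429.
Paths of 13 up- and 13 down-steps that never dip below the axis are Dyck paths; their count is C_13. So Y = C_13 = 742900.
There are C_n binary search tree shapes on n keys; with n = 10 that is C_10. So Z = C_10 = 16796.
X + Y − Z = 429 + 742900 − 16796 = 726533.

726533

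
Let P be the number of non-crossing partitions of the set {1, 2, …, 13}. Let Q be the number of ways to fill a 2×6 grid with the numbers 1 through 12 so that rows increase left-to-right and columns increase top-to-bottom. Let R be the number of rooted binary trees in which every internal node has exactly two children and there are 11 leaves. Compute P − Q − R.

725972

Non-crossing partitions of an n-element set are counted by C_n; here n = 13. So P = C_13 = 742900.
By the hook-length formula (or a Dyck-path bijection), SYT of shape 2×6 number C_6. So Q = C_6 = 132.
A full binary tree with L leaves has L−1 internal nodes and is counted by C_{L−1}; L = 11 gives C_10. So R = C_10 = 16796.
P − Q − R = 742900 − 132 − 16796 = 725972.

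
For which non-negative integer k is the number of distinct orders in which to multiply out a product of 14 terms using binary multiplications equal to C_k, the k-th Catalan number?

Parenthesizations of m factors correspond to full binary trees with m leaves, counted by C_{m−1}; m = 14 gives C_13.

13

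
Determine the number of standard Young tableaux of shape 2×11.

58786

By the hook-length formula (or a Dyck-path bijection), SYT of shape 2×11 number C_11.
C_11 = 58786.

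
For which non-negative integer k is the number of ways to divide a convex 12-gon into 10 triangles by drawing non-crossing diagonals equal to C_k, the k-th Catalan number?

The number of triangulations of a 12-gon is the Catalan number C_10 (index = sides − 2).

10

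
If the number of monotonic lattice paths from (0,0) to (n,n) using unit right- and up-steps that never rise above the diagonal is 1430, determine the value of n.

Such diagonal-avoiding paths in an n×n grid are counted by C_n, and C_8 = 1430.

8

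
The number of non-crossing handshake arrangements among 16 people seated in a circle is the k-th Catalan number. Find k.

8

Non-crossing handshake pairings of 2n people are counted by C_n; 16 people gives n = 8.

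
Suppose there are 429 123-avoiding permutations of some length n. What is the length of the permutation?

7

Permutations of [n] avoiding a fixed length-3 pattern are counted by C_n. The Catalan number equal to 429 is C_7.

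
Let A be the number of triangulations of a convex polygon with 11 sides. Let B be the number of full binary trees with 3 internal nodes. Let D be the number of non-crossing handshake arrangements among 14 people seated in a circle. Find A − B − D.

A convex 11-gon is triangulated into 9 triangles, and the number of such triangulations is the Catalan number C_{11−2} = C_9. So A = C_9 = 4862.
Full binary trees with n internal nodes are counted by C_n; here n = 3. So B = C_3 = 5.
Non-crossing handshake pairings of 2n people are counted by C_n; 14 people gives n = 7. So D = C_7 = 429.
A − B − D = 4862 − 5 − 429 = 4428.

4428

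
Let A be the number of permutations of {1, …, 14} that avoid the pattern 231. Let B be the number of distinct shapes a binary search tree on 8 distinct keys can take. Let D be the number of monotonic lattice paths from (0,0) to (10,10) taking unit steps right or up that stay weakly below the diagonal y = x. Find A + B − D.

2659074

Permutations of [n] avoiding any single length-3 pattern are counted by C_n; here n = 14. So A = C_14 = 2674440.
There are C_n binary search tree shapes on n keys; with n = 8 that is C_8. So B = C_8 = 1430.
Sub-diagonal monotone paths from (0,0) to (10,10) biject with Dyck paths of semilength 10, giving C_10. So D = C_10 = 16796.
A + B − D = 2674440 + 1430 − 16796 = 2659074.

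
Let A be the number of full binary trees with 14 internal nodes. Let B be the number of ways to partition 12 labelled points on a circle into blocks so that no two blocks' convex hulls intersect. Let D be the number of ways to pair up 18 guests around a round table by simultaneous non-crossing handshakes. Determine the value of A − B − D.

The number of full binary trees on 14 internal nodes is the Catalan number C_14. So A = C_14 = 2674440.
Non-crossing partitions of an n-element set are counted by C_n; here n = 12. So B = C_12 = 208012.
With 18 = 2·9 people, non-crossing handshake pairings are non-crossing perfect matchings on a circle, counted by C_9. So D = C_9 = 4862.
A − B − D = 2674440 − 208012 − 4862 = 2461566.

2461566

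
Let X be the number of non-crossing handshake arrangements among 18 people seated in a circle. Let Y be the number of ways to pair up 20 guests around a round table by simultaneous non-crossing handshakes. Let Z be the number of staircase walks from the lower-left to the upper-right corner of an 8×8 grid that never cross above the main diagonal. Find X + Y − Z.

With 18 = 2·9 people, non-crossing handshake pairings are non-crossing perfect matchings on a circle, counted by C_9. So X = C_9 = 4862.
With 20 = 2·10 people, non-crossing handshake pairings are non-crossing perfect matchings on a circle, counted by C_10. So Y = C_10 = 16796.
Sub-diagonal monotone paths from (0,0) to (8,8) biject with Dyck paths of semilength 8, giving C_8. So Z = C_8 = 1430.
X + Y − Z = 4862 + 16796 − 1430 = 20228.

20228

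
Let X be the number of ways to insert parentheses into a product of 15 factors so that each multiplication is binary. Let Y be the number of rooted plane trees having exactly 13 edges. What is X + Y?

Ways to associate a product of 15 factors correspond to binary trees on 15 leaves, so the count is C_14. So X = C_14 = 2674440.
A rooted plane tree with 13 edges has 14 nodes, and the count is C_13. So Y = C_13 = 742900.
X + Y = 2674440 + 742900 = 3417340.

3417340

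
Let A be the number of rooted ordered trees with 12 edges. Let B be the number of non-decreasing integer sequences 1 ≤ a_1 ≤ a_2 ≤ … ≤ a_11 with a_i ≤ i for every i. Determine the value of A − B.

A rooted plane tree with 12 edges has 13 nodes, and the count is C_12. So A = C_12 = 208012.
Weakly increasing sequences with a_i ≤ i biject with Dyck paths of semilength 11, so there are C_11. So B = C_11 = 58786.
A − B = 208012 − 58786 = 149226.

149226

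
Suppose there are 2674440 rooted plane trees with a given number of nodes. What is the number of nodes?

Rooted ordered trees on m nodes are counted by C_{m−1}, and C_14 = 2674440.
So the index is 14, and the number of nodes is 14 + 1 = 15.

15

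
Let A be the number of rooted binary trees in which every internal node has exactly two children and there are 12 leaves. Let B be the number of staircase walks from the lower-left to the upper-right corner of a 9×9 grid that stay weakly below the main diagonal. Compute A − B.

A full binary tree with L leaves has L−1 internal nodes and is counted by C_{L−1}; L = 12 gives C_11. So A = C_11 = 58786.
Sub-diagonal monotone paths from (0,0) to (9,9) biject with Dyck paths of semilength 9, giving C_9. So B = C_9 = 4862.
A − B = 58786 − 4862 = 53924.

53924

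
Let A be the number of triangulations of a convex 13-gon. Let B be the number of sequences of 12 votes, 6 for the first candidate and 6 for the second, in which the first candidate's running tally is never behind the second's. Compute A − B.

58654

Triangulations of a convex m-gon are counted by C_{m−2}; with m = 13 this is C_11. So A = C_11 = 58786.
Ballot sequences with n votes each where one side never trails are Dyck words, counted by C_n; here n = 6. So B = C_6 = 132.
A − B = 58786 − 132 = 58654.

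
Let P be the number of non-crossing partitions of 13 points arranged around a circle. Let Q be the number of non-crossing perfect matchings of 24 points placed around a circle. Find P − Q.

534888

Non-crossing partitions of an n-element set are counted by C_n; here n = 13. So P = C_13 = 742900.
Non-crossing perfect matchings of 2n points on a circle are counted by C_n; with 24 points, n = 12. So Q = C_12 = 208012.
P − Q = 742900 − 208012 = 534888.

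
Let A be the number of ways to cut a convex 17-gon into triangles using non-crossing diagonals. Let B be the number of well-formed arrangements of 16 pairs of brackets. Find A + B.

Triangulations of a convex m-gon are counted by C_{m−2}; with m = 17 this is C_15. So A = C_15 = 9694845.
Balanced strings of n pairs of brackets are counted by C_n; here n = 16. So B = C_16 = 35357670.
A + B = 9694845 + 35357670 = 45052515.

45052515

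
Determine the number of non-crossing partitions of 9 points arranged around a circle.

The non-crossing partitions of [9] form a lattice of size C_9.
C_9 = C(18,9)/10 = 48620/10 = 4862.

4862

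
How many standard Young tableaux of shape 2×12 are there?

208012

By the hook-length formula (or a Dyck-path bijection), SYT of shape 2×12 number C_12.
C_12 = C(24,12)/13 = 2704156/13 = 208012.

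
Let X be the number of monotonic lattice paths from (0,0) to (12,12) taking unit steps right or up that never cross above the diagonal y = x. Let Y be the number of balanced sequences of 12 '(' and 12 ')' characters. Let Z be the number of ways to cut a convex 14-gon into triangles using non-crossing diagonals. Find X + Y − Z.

208012

Sub-diagonal monotone paths from (0,0) to (12,12) biject with Dyck paths of semilength 12, giving C_12. So X = C_12 = 208012.
A balanced arrangement of 12 bracket pairs is a Dyck word of semilength 12, so the count is C_12. So Y = C_12 = 208012.
Triangulations of a convex m-gon are counted by C_{m−2}; with m = 14 this is C_12. So Z = C_12 = 208012.
X + Y − Z = 208012 + 208012 − 208012 = 208012.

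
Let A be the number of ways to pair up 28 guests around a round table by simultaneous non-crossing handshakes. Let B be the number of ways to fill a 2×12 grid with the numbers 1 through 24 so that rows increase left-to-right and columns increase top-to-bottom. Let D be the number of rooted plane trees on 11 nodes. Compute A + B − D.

Non-crossing handshake pairings of 2n people are counted by C_n; 28 people gives n = 14. So A = C_14 = 2674440.
By the hook-length formula (or a Dyck-path bijection), SYT of shape 2×12 number C_12. So B = C_12 = 208012.
A rooted plane tree on 11 nodes has 10 edges, and such trees are counted by C_10. So D = C_10 = 16796.
A + B − D = 2674440 + 208012 − 16796 = 2865656.

2865656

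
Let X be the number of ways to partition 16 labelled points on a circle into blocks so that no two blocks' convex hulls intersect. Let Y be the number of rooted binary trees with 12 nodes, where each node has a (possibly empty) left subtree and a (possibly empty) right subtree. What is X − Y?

Non-crossing partitions of an n-element set are counted by C_n; here n = 16. So X = C_16 = 35357670.
There are C_n binary search tree shapes on n keys; with n = 12 that is C_12. So Y = C_12 = 208012.
X − Y = 35357670 − 208012 = 35149658.

35149658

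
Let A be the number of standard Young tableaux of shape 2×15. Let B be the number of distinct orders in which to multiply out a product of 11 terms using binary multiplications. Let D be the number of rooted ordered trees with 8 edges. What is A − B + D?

9679479

By the hook-length formula (or a Dyck-path bijection), SYT of shape 2×15 number C_15. So A = C_15 = 9694845.
Parenthesizations of m factors correspond to full binary trees with m leaves, counted by C_{m−1}; m = 11 gives C_10. So B = C_10 = 16796.
Rooted ordered trees with n edges are counted by C_n; here n = 8. So D = C_8 = 1430.
A − B + D = 9694845 − 16796 + 1430 = 9679479.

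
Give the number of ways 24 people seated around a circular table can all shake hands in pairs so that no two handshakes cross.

208012

Non-crossing handshake pairings of 2n people are counted by C_n; 24 people gives n = 12.
C_12 = C(24,12)/13 = 2704156/13 = 208012.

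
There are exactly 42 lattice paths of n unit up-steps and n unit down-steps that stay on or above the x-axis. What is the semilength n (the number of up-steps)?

5

Dyck paths of semilength n are counted by C_n, and C_5 = 42.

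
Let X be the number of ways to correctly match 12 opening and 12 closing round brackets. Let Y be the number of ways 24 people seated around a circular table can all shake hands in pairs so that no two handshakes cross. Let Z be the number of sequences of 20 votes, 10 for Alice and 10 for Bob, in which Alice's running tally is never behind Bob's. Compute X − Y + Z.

With 12 pairs the number of balanced bracket strings is the Catalan number C_12. So X = C_12 = 208012.
Non-crossing handshake pairings of 2n people are counted by C_n; 24 people gives n = 12. So Y = C_12 = 208012.
Reading a vote for the leader as '(' and for the other as ')' turns such a sequence into a balanced string of 10 pairs, so the count is C_10. So Z = C_10 = 16796.
X − Y + Z = 208012 − 208012 + 16796 = 16796.

16796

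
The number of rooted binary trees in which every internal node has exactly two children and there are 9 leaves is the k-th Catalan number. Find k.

Full binary trees with 9 leaves have 9−1 = 8 internal nodes, so there are C_8 of them.

8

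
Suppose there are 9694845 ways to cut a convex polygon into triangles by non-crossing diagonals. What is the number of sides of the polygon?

17

Triangulations of a convex m-gon are counted by C_{m−2}, and C_15 = 9694845.
So m − 2 = 15, giving m = 17 sides.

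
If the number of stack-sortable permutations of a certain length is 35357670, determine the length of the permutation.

Stack-sortable permutations of [n] are counted by C_n. Since C_16 = 35357670, the index is 16.

16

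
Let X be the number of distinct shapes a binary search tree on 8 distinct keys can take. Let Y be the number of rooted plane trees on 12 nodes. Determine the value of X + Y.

60216

Rooted binary trees with 8 nodes (each child slot possibly empty) number C_8. So X = C_8 = 1430.
Rooted ordered (plane) trees on m nodes have m−1 edges and are counted by C_{m−1}; m = 12 gives C_11. So Y = C_11 = 58786.
X + Y = 1430 + 58786 = 60216.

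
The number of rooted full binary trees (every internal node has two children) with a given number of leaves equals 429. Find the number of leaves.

Full binary trees with L leaves are counted by C_{L−1}. Since C_7 = 429, the index is 7.
So the index is 7, and the number of leaves is 7 + 1 = 8.

8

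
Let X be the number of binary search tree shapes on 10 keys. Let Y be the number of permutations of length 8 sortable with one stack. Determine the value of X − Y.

Binary trees (left/right distinguished) on n nodes are counted by C_n; here n = 10. So X = C_10 = 16796.
By Knuth's characterisation, the stack-sortable permutations of length 8 are the 231-avoiders, numbering C_8. So Y = C_8 = 1430.
X − Y = 16796 − 1430 = 15366.

15366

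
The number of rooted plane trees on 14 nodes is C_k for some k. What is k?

13

Rooted ordered (plane) trees on m nodes have m−1 edges and are counted by C_{m−1}; m = 14 gives C_13.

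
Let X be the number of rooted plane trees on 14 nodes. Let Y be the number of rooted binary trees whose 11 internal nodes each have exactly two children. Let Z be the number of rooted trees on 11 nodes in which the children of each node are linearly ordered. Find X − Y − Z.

667318

Rooted ordered (plane) trees on m nodes have m−1 edges and are counted by C_{m−1}; m = 14 gives C_13. So X = C_13 = 742900.
Full binary trees with n internal nodes are counted by C_n; here n = 11. So Y = C_11 = 58786.
Rooted ordered (plane) trees on m nodes have m−1 edges and are counted by C_{m−1}; m = 11 gives C_10. So Z = C_10 = 16796.
X − Y − Z = 742900 − 58786 − 16796 = 667318.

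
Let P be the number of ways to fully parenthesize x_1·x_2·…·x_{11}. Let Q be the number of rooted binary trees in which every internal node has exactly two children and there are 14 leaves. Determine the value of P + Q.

Parenthesizations of m factors correspond to full binary trees with m leaves, counted by C_{m−1}; m = 11 gives C_10. So P = C_10 = 16796.
A full binary tree with L leaves has L−1 internal nodes and is counted by C_{L−1}; L = 14 gives C_13. So Q = C_13 = 742900.
P + Q = 16796 + 742900 = 759696.

759696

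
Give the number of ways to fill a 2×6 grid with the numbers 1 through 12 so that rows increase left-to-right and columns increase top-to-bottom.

Standard Young tableaux of shape 2×n are counted by C_n; here n = 6.
C_6 = C(12,6)/7 = 924/7 = 132.

132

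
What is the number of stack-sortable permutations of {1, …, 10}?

16796

Stack-sortable permutations are exactly the 231-avoiding ones, counted by C_n; here n = 10.
C_10 = C(20,10)/11 = 184756/11 = 16796.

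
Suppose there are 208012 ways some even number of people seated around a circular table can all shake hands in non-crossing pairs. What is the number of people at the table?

Non-crossing handshake pairings of 2n people are counted by C_n. The Catalan number equal to 208012 is C_12.
So n = 12, and there are 2n = 24 people.

24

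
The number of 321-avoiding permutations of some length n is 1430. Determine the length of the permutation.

8

Permutations of [n] avoiding a fixed length-3 pattern are counted by C_n. Since C_8 = 1430, the index is 8.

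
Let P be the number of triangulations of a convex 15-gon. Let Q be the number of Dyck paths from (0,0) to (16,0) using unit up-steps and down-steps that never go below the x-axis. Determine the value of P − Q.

A convex 15-gon is triangulated into 13 triangles, and the number of such triangulations is the Catalan number C_{15−2} = C_13. So P = C_13 = 742900.
Paths of 8 up- and 8 down-steps that never dip below the axis are Dyck paths; their count is C_8. So Q = C_8 = 1430.
P − Q = 742900 − 1430 = 741470.

741470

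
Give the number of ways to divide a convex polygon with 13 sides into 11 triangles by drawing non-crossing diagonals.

A convex 13-gon is triangulated into 11 triangles, and the number of such triangulations is the Catalan number C_{13−2} = C_11.
C_11 = C(22,11)/12 = 705432/12 = 58786.

58786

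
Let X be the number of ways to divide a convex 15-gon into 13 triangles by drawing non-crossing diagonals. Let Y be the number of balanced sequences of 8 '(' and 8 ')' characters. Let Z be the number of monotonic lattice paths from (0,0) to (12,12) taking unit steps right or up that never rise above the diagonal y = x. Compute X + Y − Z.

The number of triangulations of a 15-gon is the Catalan number C_13 (index = sides − 2). So X = C_13 = 742900.
A balanced arrangement of 8 bracket pairs is a Dyck word of semilength 8, so the count is C_8. So Y = C_8 = 1430.
Monotone paths in an n×n grid that stay weakly below the diagonal are counted by C_n; here n = 12. So Z = C_12 = 208012.
X + Y − Z = 742900 + 1430 − 208012 = 536318.

536318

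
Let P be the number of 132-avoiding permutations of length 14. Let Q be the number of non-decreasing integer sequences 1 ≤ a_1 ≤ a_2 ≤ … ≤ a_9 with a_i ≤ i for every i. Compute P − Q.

For any fixed pattern of length 3, the pattern-avoiding permutations of [14] number C_14. So P = C_14 = 2674440.
Weakly increasing sequences with a_i ≤ i biject with Dyck paths of semilength 9, so there are C_9. So Q = C_9 = 4862.
P − Q = 2674440 − 4862 = 2669578.

2669578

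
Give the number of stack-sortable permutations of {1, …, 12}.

Stack-sortable permutations are exactly the 231-avoiding ones, counted by C_n; here n = 12.
C_12 = C(24,12)/13 = 2704156/13 = 208012.

208012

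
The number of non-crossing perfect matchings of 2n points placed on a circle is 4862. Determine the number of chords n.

9

Non-crossing pairings of 2n points on a circle are counted by C_n, and C_9 = 4862.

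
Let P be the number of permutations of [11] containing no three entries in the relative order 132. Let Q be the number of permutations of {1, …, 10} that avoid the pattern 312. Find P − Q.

Permutations of [n] avoiding any single length-3 pattern are counted by C_n; here n = 11. So P = C_11 = 58786.
For any fixed pattern of length 3, the pattern-avoiding permutations of [10] number C_10. So Q = C_10 = 16796.
P − Q = 58786 − 16796 = 41990.

41990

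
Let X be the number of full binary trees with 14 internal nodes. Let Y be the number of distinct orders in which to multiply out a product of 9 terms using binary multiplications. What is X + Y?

2675870

Full binary trees with n internal nodes are counted by C_n; here n = 14. So X = C_14 = 2674440.
Bracketing 9 factors into binary products is counted by C_{9−1} = C_8. So Y = C_8 = 1430.
X + Y = 2674440 + 1430 = 2675870.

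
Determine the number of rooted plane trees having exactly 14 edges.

Rooted ordered trees with n edges are counted by C_n; here n = 14.
C_14 = C(28,14)/15 = 40116600/15 = 2674440.

2674440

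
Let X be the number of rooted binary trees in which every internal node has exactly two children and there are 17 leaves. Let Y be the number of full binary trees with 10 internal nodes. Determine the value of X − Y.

35340874

Full binary trees with 17 leaves have 17−1 = 16 internal nodes, so there are C_16 of them. So X = C_16 = 35357670.
The number of full binary trees on 10 internal nodes is the Catalan number C_10. So Y = C_10 = 16796.
X − Y = 35357670 − 16796 = 35340874.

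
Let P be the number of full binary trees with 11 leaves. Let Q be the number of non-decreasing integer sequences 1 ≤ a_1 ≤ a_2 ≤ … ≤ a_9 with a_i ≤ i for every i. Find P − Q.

11934

Full binary trees with 11 leaves have 11−1 = 10 internal nodes, so there are C_10 of them. So P = C_10 = 16796.
Such sub-staircase sequences of length n are counted by C_n; here n = 9. So Q = C_9 = 4862.
P − Q = 16796 − 4862 = 11934.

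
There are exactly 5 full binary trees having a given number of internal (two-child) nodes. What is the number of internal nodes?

Full binary trees with n internal nodes are counted by C_n; 5 = C_3.

3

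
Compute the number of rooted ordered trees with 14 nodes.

742900

A rooted plane tree on 14 nodes has 13 edges, and such trees are counted by C_13.
C_13 = 742900.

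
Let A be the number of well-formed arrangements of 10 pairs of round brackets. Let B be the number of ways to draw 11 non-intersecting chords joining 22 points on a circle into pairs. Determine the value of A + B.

Balanced strings of n pairs of brackets are counted by C_n; here n = 10. So A = C_10 = 16796.
Pairing 22 circle points by 11 non-crossing chords gives C_11 matchings. So B = C_11 = 58786.
A + B = 16796 + 58786 = 75582.

75582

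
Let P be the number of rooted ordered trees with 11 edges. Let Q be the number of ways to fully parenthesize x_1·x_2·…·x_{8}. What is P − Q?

Rooted ordered trees with n edges are counted by C_n; here n = 11. So P = C_11 = 58786.
Parenthesizations of m factors correspond to full binary trees with m leaves, counted by C_{m−1}; m = 8 gives C_7. So Q = C_7 = 429.
P − Q = 58786 − 429 = 58357.

58357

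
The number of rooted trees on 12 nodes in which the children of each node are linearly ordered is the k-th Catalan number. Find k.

Rooted ordered (plane) trees on m nodes have m−1 edges and are counted by C_{m−1}; m = 12 gives C_11.

11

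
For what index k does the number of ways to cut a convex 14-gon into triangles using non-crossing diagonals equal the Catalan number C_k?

Triangulations of a convex m-gon are counted by C_{m−2}; with m = 14 this is C_12.

12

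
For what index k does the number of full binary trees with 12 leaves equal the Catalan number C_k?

11

A full binary tree with L leaves has L−1 internal nodes and is counted by C_{L−1}; L = 12 gives C_11.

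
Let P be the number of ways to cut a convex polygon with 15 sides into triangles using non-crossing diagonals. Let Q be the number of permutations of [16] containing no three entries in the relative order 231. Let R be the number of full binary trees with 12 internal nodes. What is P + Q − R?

35892558

The number of triangulations of a 15-gon is the Catalan number C_13 (index = sides − 2). So P = C_13 = 742900.
For any fixed pattern of length 3, the pattern-avoiding permutations of [16] number C_16. So Q = C_16 = 35357670.
The number of full binary trees on 12 internal nodes is the Catalan number C_12. So R = C_12 = 208012.
P + Q − R = 742900 + 35357670 − 208012 = 35892558.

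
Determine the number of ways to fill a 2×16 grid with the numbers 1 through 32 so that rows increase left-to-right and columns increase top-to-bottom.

Standard Young tableaux of shape 2×n are counted by C_n; here n = 16.
C_16 = C(32,16)/17 = 601080390/17 = 35357670.

35357670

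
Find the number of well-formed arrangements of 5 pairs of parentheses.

42

A balanced arrangement of 5 bracket pairs is a Dyck word of semilength 5, so the count is C_5.
C_5 = C_4 · 2(2·4+1)/(4+2) = 14 · 18/6 = 42.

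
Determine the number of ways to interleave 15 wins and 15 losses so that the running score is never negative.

Reading a vote for the leader as '(' and for the other as ')' turns such a sequence into a balanced string of 15 pairs, so the count is C_15.
C_15 = 9694845.

9694845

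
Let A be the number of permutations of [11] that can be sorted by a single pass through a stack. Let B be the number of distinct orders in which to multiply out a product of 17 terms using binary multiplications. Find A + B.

35416456

Stack-sortable permutations are exactly the 231-avoiding ones, counted by C_n; here n = 11. So A = C_11 = 58786.
Ways to associate a product of 17 factors correspond to binary trees on 17 leaves, so the count is C_16. So B = C_16 = 35357670.
A + B = 58786 + 35357670 = 35416456.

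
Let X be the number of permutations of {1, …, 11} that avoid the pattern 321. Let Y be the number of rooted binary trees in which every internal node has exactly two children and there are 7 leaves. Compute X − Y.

Permutations of [n] avoiding any single length-3 pattern are counted by C_n; here n = 11. So X = C_11 = 58786.
A full binary tree with L leaves has L−1 internal nodes and is counted by C_{L−1}; L = 7 gives C_6. So Y = C_6 = 132.
X − Y = 58786 − 132 = 58654.

58654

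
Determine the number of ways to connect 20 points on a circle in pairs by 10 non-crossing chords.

16796

Pairing 20 circle points by 10 non-crossing chords gives C_10 matchings.
C_10 = C(20,10)/11 = 184756/11 = 16796.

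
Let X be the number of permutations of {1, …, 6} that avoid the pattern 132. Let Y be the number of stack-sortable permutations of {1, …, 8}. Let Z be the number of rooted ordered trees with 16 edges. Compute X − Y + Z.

Permutations of [n] avoiding any single length-3 pattern are counted by C_n; here n = 6. So X = C_6 = 132.
Stack-sortable permutations are exactly the 231-avoiding ones, counted by C_n; here n = 8. So Y = C_8 = 1430.
Rooted ordered trees with n edges are counted by C_n; here n = 16. So Z = C_16 = 35357670.
X − Y + Z = 132 − 1430 + 35357670 = 35356372.

35356372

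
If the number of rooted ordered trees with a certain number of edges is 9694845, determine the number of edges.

Rooted ordered trees with n edges are counted by C_n, and C_15 = 9694845.

15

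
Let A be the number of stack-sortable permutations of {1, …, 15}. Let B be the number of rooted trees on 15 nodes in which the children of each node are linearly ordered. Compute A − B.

7020405

Stack-sortable permutations are exactly the 231-avoiding ones, counted by C_n; here n = 15. So A = C_15 = 9694845.
Rooted ordered (plane) trees on m nodes have m−1 edges and are counted by C_{m−1}; m = 15 gives C_14. So B = C_14 = 2674440.
A − B = 9694845 − 2674440 = 7020405.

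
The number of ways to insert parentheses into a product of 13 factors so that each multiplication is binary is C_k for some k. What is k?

12

Parenthesizations of m factors correspond to full binary trees with m leaves, counted by C_{m−1}; m = 13 gives C_12.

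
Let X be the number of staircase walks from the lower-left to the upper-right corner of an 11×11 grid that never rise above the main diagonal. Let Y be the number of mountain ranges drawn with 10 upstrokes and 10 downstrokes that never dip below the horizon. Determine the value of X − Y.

Monotone paths in an n×n grid that stay weakly below the diagonal are counted by C_n; here n = 11. So X = C_11 = 58786.
A Dyck path with 10 up-steps and 10 down-steps has semilength 10, so there are C_10 of them. So Y = C_10 = 16796.
X − Y = 58786 − 16796 = 41990.

41990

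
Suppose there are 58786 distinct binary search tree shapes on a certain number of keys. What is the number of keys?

11

Binary search tree shapes on n keys are counted by C_n; 58786 = C_11.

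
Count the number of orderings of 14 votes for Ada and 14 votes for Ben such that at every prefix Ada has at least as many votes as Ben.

2674440

Ballot sequences with n votes each where one side never trails are Dyck words, counted by C_n; here n = 14.
C_14 = C(28,14)/15 = 40116600/15 = 2674440.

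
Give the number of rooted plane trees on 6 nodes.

Rooted ordered (plane) trees on m nodes have m−1 edges and are counted by C_{m−1}; m = 6 gives C_5.
C_5 = C(10,5)/6 = 252/6 = 42.

42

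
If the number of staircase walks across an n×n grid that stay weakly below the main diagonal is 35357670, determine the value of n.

16

Such diagonal-avoiding paths in an n×n grid are counted by C_n, and C_16 = 35357670.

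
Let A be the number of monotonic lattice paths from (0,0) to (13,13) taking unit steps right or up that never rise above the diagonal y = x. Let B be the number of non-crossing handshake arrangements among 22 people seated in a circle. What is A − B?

684114

Sub-diagonal monotone paths from (0,0) to (13,13) biject with Dyck paths of semilength 13, giving C_13. So A = C_13 = 742900.
Non-crossing handshake pairings of 2n people are counted by C_n; 22 people gives n = 11. So B = C_11 = 58786.
A − B = 742900 − 58786 = 684114.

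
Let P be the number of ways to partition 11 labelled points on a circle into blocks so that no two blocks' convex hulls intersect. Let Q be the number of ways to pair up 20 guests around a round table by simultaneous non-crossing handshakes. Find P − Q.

41990

Non-crossing partitions of an n-element set are counted by C_n; here n = 11. So P = C_11 = 58786.
With 20 = 2·10 people, non-crossing handshake pairings are non-crossing perfect matchings on a circle, counted by C_10. So Q = C_10 = 16796.
P − Q = 58786 − 16796 = 41990.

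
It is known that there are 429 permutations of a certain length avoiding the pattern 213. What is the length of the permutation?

Permutations of [n] avoiding a fixed length-3 pattern are counted by C_n. Since C_7 = 429, the index is 7.

7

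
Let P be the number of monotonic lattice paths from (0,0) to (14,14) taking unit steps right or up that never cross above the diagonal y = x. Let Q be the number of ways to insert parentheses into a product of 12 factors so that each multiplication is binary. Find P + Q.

Sub-diagonal monotone paths from (0,0) to (14,14) biject with Dyck paths of semilength 14, giving C_14. So P = C_14 = 2674440.
Bracketing 12 factors into binary products is counted by C_{12−1} = C_11. So Q = C_11 = 58786.
P + Q = 2674440 + 58786 = 2733226.

2733226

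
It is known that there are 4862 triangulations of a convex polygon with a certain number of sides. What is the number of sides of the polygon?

11

Triangulations of a convex m-gon are counted by C_{m−2}. Since C_9 = 4862, the index is 9.
So m − 2 = 9, giving m = 11 sides.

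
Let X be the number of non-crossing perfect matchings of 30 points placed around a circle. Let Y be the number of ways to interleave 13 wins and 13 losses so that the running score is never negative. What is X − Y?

8951945

Pairing 30 circle points by 15 non-crossing chords gives C_15 matchings. So X = C_15 = 9694845.
Reading a vote for the leader as '(' and for the other as ')' turns such a sequence into a balanced string of 13 pairs, so the count is C_13. So Y = C_13 = 742900.
X − Y = 9694845 − 742900 = 8951945.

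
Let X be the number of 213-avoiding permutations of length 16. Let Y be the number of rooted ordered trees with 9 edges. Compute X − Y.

35352808

For any fixed pattern of length 3, the pattern-avoiding permutations of [16] number C_16. So X = C_16 = 35357670.
A rooted plane tree with 9 edges has 10 nodes, and the count is C_9. So Y = C_9 = 4862.
X − Y = 35357670 − 4862 = 35352808.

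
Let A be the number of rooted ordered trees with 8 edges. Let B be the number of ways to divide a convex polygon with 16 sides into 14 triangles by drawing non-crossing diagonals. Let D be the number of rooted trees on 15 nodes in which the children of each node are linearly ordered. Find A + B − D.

1430

Rooted ordered trees with n edges are counted by C_n; here n = 8. So A = C_8 = 1430.
A convex 16-gon is triangulated into 14 triangles, and the number of such triangulations is the Catalan number C_{16−2} = C_14. So B = C_14 = 2674440.
A rooted plane tree on 15 nodes has 14 edges, and such trees are counted by C_14. So D = C_14 = 2674440.
A + B − D = 1430 + 2674440 − 2674440 = 1430.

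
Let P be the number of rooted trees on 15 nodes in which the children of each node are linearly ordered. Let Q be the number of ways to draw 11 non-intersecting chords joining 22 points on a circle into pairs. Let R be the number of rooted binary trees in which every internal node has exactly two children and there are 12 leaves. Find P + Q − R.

Rooted ordered (plane) trees on m nodes have m−1 edges and are counted by C_{m−1}; m = 15 gives C_14. So P = C_14 = 2674440.
Pairing 22 circle points by 11 non-crossing chords gives C_11 matchings. So Q = C_11 = 58786.
Full binary trees with 12 leaves have 12−1 = 11 internal nodes, so there are C_11 of them. So R = C_11 = 58786.
P + Q − R = 2674440 + 58786 − 58786 = 2674440.

2674440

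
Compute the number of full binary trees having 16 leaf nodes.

A full binary tree with L leaves has L−1 internal nodes and is counted by C_{L−1}; L = 16 gives C_15.
C_15 = C(30,15)/16 = 155117520/16 = 9694845.

9694845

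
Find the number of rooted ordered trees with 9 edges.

4862

A rooted plane tree with 9 edges has 10 nodes, and the count is C_9.
C_9 = 4862.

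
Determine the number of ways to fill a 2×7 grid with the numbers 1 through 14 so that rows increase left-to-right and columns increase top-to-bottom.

429

By the hook-length formula (or a Dyck-path bijection), SYT of shape 2×7 number C_7.
C_7 = C(14,7)/8 = 3432/8 = 429.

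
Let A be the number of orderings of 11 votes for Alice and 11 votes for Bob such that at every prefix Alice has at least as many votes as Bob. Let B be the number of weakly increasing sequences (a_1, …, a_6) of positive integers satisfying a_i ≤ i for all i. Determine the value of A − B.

58654

Reading a vote for the leader as '(' and for the other as ')' turns such a sequence into a balanced string of 11 pairs, so the count is C_11. So A = C_11 = 58786.
Weakly increasing sequences with a_i ≤ i biject with Dyck paths of semilength 6, so there are C_6. So B = C_6 = 132.
A − B = 58786 − 132 = 58654.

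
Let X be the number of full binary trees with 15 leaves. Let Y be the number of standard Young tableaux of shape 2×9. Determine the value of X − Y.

2669578

A full binary tree with L leaves has L−1 internal nodes and is counted by C_{L−1}; L = 15 gives C_14. So X = C_14 = 2674440.
Standard Young tableaux of shape 2×n are counted by C_n; here n = 9. So Y = C_9 = 4862.
X − Y = 2674440 − 4862 = 2669578.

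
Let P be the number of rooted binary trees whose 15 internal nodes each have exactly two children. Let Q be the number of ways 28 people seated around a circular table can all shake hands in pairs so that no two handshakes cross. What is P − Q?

Full binary trees with n internal nodes are counted by C_n; here n = 15. So P = C_15 = 9694845.
Non-crossing handshake pairings of 2n people are counted by C_n; 28 people gives n = 14. So Q = C_14 = 2674440.
P − Q = 9694845 − 2674440 = 7020405.

7020405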